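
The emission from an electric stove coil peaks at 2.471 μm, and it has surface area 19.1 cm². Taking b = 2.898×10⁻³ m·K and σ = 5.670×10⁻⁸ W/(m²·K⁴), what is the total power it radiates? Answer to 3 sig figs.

Wien's law: T = b/λ_max = 2.898×10⁻³/2.471×10⁻⁶ = 1172.80 K.
Area A = 19.1 cm² = 1.91×10⁻³ m².
Then P = σAT⁴ = 5.670×10⁻⁸×1.91×10⁻³×(1172.80)⁴ = 205 W.

P ≈ 205 W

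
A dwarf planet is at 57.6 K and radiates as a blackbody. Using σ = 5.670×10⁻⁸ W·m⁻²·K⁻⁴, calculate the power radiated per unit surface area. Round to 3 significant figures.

Stefan–Boltzmann: I = σT⁴ = 5.670×10⁻⁸ × (57.6)⁴ = 0.624 W/m².

I ≈ 0.624 W/m²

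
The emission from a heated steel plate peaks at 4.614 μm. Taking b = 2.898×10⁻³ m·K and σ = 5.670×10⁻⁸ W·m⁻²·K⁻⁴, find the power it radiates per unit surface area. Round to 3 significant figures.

I ≈ 8.82×10³ W/m²

Wien's law: T = b/λ_max = 2.898×10⁻³/4.614×10⁻⁶ = 628.088 K.
Then I = σT⁴ = 5.670×10⁻⁸×(628.088)⁴ = 8.82×10³ W/m².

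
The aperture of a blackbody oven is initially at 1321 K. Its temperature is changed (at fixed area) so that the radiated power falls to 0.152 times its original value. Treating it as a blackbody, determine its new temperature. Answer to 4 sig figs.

T₂ ≈ 824.8 K

P ∝ T⁴, so T₂/T₁ = (P₂/P₁)^(1/4) = (0.152)^(1/4) = 0.624397.
T₂ = 1321 × 0.624397 = 824.8 K.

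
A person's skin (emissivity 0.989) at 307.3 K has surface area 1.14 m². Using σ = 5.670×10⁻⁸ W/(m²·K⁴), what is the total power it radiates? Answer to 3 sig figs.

P ≈ 570 W

Area A = 1.14 m².
P = εσAT⁴ = 0.989 × 5.670×10⁻⁸ × 1.14 × (307.3)⁴ = 570 W.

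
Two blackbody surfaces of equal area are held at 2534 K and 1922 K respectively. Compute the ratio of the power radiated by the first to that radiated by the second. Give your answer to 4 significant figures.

P₁/P₂ ≈ 3.021

With equal areas, P₁/P₂ = (T₁/T₂)⁴ = (2534/1922)⁴ = 3.021.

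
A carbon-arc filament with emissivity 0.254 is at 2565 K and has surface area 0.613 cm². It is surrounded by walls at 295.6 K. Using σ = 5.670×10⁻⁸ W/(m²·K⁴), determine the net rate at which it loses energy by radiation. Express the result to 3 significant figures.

Area A = 0.613 cm² = 6.13×10⁻⁵ m².
Net radiated power P_net = εσA(T⁴ − T₀⁴) = 0.254×5.670×10⁻⁸×6.13×10⁻⁵×(2565⁴ − 295.6⁴).
T⁴ − T₀⁴ = 4.32862×10¹³ − 7.63515×10⁹ = 4.32786×10¹³ K⁴, so P_net = 38.2 W.

Net loss ≈ 38.2 W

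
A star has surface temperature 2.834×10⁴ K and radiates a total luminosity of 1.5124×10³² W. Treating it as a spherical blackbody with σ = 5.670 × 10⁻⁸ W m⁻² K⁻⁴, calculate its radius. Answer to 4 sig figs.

L = 4πR²σT⁴ ⇒ R = √(L/(4πσT⁴)).
σT⁴ = 3.65748×10¹⁰ W/m², so R = √(1.5124×10³²/(4π×3.65748×10¹⁰)) = 1.814×10¹⁰ m.

R ≈ 1.814×10¹⁰ m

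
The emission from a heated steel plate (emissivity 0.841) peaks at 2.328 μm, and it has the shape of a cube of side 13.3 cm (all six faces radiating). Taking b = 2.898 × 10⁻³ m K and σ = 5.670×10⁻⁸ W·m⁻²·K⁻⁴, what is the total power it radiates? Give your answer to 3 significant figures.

Wien's law: T = b/λ_max = 2.898×10⁻³/2.328×10⁻⁶ = 1244.85 K.
Area A = 6s² = 6×(0.133 m)² = 0.106134 m².
Then P = εσAT⁴ = 0.841×5.670×10⁻⁸×0.106134×(1244.85)⁴ = 1.22×10⁴ W.

P ≈ 1.22×10⁴ W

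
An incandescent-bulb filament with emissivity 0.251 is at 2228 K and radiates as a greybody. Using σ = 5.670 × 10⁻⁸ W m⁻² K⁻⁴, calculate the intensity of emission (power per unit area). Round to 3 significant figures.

Stefan–Boltzmann: I = εσT⁴ = 0.251 × 5.670×10⁻⁸ × (2228)⁴ = 3.51×10⁵ W/m².

I ≈ 3.51×10⁵ W/m²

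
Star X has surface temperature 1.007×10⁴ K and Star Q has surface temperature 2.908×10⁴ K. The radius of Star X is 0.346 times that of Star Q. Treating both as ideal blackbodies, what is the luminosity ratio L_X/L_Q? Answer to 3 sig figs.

L ∝ R²T⁴, so L_X/L_Q = (R_X/R_Q)²(T_X/T_Q)⁴ = (0.346)² × (1.007×10⁴/2.908×10⁴)⁴ = 0.119716 × 0.0143794 = 1.72×10⁻³.

L_X/L_Q ≈ 1.72×10⁻³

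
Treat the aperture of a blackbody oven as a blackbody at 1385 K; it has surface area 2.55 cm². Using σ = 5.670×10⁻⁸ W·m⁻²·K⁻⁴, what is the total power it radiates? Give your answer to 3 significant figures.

Area A = 2.55 cm² = 2.55×10⁻⁴ m².
P = σAT⁴ = 5.670×10⁻⁸ × 2.55×10⁻⁴ × (1385)⁴ = 53.2 W.

P ≈ 53.2 W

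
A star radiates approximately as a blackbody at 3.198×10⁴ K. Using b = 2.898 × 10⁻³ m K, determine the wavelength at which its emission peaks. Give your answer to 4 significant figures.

Wien's displacement law: λ_max = b/T = (2.898×10⁻³ m·K)/(3.198×10⁴ K) = 9.0619×10⁻⁸ m.
That is 90.62 nm, in the ultraviolet range.

λ_max ≈ 90.62 nm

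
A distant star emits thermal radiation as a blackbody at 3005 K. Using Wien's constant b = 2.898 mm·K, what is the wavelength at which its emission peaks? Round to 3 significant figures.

λ_max ≈ 0.964 μm

Wien's displacement law: λ_max = b/T = (2.898×10⁻³ m·K)/(3005 K) = 9.644×10⁻⁷ m.
That is 0.964 μm, in the infrared range.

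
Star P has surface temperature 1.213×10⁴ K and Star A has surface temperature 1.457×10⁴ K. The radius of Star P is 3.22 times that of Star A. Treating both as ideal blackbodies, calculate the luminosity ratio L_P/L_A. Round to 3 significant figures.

L ∝ R²T⁴, so L_P/L_A = (R_P/R_A)²(T_P/T_A)⁴ = (3.22)² × (1.213×10⁴/1.457×10⁴)⁴ = 10.3684 × 0.480402 = 4.98.

L_P/L_A ≈ 4.98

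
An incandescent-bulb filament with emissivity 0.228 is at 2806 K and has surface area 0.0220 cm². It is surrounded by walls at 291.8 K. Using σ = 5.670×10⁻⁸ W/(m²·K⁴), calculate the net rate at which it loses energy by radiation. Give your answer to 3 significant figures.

Area A = 0.0220 cm² = 2.20×10⁻⁶ m².
Net radiated power P_net = εσA(T⁴ − T₀⁴) = 0.228×5.670×10⁻⁸×2.20×10⁻⁶×(2806⁴ − 291.8⁴).
T⁴ − T₀⁴ = 6.19941×10¹³ − 7.25005×10⁹ = 6.19868×10¹³ K⁴, so P_net = 1.76 W.

Net loss ≈ 1.76 W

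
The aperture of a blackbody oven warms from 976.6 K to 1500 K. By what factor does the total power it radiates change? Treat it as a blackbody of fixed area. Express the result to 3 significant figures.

P ∝ T⁴, so P₂/P₁ = (T₂/T₁)⁴ = (1500/976.6)⁴ = (1.53594)⁴ = 5.57.

P₂/P₁ ≈ 5.57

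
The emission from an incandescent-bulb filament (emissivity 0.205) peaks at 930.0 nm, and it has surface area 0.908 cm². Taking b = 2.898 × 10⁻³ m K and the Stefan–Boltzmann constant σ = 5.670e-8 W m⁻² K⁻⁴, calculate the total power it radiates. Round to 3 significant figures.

P ≈ 99.5 W

Wien's law: T = b/λ_max = 2.898×10⁻³/9.300×10⁻⁷ = 3116.13 K.
Area A = 0.908 cm² = 9.08×10⁻⁵ m².
Then P = εσAT⁴ = 0.205×5.670×10⁻⁸×9.08×10⁻⁵×(3116.13)⁴ = 99.5 W.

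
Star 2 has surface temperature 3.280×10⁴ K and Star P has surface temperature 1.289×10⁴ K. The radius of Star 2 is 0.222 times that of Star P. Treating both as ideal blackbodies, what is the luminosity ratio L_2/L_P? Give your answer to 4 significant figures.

L ∝ R²T⁴, so L_2/L_P = (R_2/R_P)²(T_2/T_P)⁴ = (0.222)² × (3.280×10⁴/1.289×10⁴)⁴ = 0.049284 × 41.9260 = 2.066.

L_2/L_P ≈ 2.066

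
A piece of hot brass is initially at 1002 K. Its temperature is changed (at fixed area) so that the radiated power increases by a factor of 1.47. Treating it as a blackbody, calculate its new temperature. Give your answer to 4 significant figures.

T₂ ≈ 1103 K

P ∝ T⁴, so T₂/T₁ = (P₂/P₁)^(1/4) = (1.47)^(1/4) = 1.10111.
T₂ = 1002 × 1.10111 = 1103 K.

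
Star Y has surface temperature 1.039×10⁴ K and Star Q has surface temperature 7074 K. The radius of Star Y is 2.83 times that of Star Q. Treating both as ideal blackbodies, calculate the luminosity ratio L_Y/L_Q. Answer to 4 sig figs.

L_Y/L_Q ≈ 37.27

L ∝ R²T⁴, so L_Y/L_Q = (R_Y/R_Q)²(T_Y/T_Q)⁴ = (2.83)² × (1.039×10⁴/7074)⁴ = 8.0089 × 4.65374 = 37.27.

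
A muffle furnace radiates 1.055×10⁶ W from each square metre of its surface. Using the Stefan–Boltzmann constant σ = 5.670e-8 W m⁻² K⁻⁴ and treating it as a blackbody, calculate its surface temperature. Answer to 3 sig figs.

T ≈ 2.08×10³ K

I = σT⁴, so T = (I/σ)^(1/4) = (1.055×10⁶/(5.670×10⁻⁸))^(1/4) = 2.08×10³ K.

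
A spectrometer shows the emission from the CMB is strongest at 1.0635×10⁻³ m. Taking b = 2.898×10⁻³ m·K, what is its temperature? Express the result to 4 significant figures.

T ≈ 2.725 K

Wien's law gives T = b/λ_max = (2.898×10⁻³ m·K)/(1.0635×10⁻³ m) = 2.725 K.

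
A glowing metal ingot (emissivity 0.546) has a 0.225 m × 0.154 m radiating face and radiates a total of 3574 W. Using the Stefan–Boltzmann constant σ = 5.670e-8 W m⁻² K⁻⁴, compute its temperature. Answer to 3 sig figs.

Area A = 0.225 × 0.154 = 0.03465 m².
P = εσAT⁴ ⇒ T = (P/(εσA))^(1/4) = (3574/(0.546×5.670×10⁻⁸×0.03465))^(1/4) = 1.35×10³ K.

T ≈ 1.35×10³ K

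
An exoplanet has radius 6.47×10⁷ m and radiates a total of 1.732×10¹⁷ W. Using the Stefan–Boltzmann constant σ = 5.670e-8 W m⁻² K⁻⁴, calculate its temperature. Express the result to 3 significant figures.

Surface area A = 4πR² = 4π(6.47×10⁷ m)² = 5.26040×10¹⁶ m².
P = σAT⁴ ⇒ T = (P/(σA))^(1/4) = (1.732×10¹⁷/(5.670×10⁻⁸×5.26040×10¹⁶))^(1/4) = 87.3 K.

T ≈ 87.3 K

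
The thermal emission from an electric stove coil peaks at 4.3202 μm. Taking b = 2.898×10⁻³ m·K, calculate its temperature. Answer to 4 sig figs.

Wien's law gives T = b/λ_max = (2.898×10⁻³ m·K)/(4.3202×10⁻⁶ m) = 670.8 K.

T ≈ 670.8 K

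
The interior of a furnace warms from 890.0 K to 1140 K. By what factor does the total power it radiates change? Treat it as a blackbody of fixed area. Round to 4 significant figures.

P ∝ T⁴, so P₂/P₁ = (T₂/T₁)⁴ = (1140/890.0)⁴ = (1.28090)⁴ = 2.692.

P₂/P₁ ≈ 2.692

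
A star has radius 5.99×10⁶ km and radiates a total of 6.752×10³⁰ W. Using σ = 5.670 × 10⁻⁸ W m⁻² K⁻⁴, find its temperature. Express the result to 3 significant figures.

T ≈ 2.27×10⁴ K

Surface area A = 4πR² = 4π(5.99×10⁹ m)² = 4.50883×10²⁰ m².
P = σAT⁴ ⇒ T = (P/(σA))^(1/4) = (6.752×10³⁰/(5.670×10⁻⁸×4.50883×10²⁰))^(1/4) = 2.27×10⁴ K.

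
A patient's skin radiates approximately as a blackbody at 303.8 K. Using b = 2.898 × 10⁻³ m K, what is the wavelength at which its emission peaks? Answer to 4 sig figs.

Wien's displacement law: λ_max = b/T = (2.898×10⁻³ m·K)/(303.8 K) = 9.5392×10⁻⁶ m.
That is 9.539 μm, in the infrared range.

λ_max ≈ 9.539 μm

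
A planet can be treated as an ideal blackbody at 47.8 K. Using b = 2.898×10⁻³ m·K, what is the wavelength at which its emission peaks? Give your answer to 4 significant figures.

Wien's displacement law: λ_max = b/T = (2.898×10⁻³ m·K)/(47.8 K) = 6.0628×10⁻⁵ m.
That is 60.63 μm, in the infrared range.

λ_max ≈ 60.63 μm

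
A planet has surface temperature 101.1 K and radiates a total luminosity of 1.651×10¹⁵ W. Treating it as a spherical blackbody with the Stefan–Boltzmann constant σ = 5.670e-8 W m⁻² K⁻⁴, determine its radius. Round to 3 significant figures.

L = 4πR²σT⁴ ⇒ R = √(L/(4πσT⁴)).
σT⁴ = 5.92363 W/m², so R = √(1.651×10¹⁵/(4π×5.92363)) = 4.71×10⁶ m.

R ≈ 4.71×10⁶ m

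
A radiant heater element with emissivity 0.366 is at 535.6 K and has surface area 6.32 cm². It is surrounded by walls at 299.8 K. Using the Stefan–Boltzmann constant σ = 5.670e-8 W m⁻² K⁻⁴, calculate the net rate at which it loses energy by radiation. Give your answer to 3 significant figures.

Net loss ≈ 0.973 W

Area A = 6.32 cm² = 6.32×10⁻⁴ m².
Net radiated power P_net = εσA(T⁴ − T₀⁴) = 0.366×5.670×10⁻⁸×6.32×10⁻⁴×(535.6⁴ − 299.8⁴).
T⁴ − T₀⁴ = 8.22929×10¹⁰ − 8.07842×10⁹ = 7.42145×10¹⁰ K⁴, so P_net = 0.973 W.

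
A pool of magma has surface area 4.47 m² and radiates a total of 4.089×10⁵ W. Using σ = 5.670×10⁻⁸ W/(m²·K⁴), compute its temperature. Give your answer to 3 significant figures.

T ≈ 1.13×10³ K

Area A = 4.47 m².
P = σAT⁴ ⇒ T = (P/(σA))^(1/4) = (4.089×10⁵/(5.670×10⁻⁸×4.47))^(1/4) = 1.13×10³ K.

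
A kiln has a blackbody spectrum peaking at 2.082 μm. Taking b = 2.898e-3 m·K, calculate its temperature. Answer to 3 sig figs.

Wien's law gives T = b/λ_max = (2.898×10⁻³ m·K)/(2.082×10⁻⁶ m) = 1.39×10³ K.

T ≈ 1.39×10³ K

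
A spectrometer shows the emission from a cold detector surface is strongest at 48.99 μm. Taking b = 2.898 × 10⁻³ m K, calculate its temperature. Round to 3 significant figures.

T ≈ 59.2 K

Wien's law gives T = b/λ_max = (2.898×10⁻³ m·K)/(4.899×10⁻⁵ m) = 59.2 K.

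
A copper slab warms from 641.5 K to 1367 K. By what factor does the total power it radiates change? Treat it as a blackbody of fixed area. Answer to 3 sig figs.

P₂/P₁ ≈ 20.6

P ∝ T⁴, so P₂/P₁ = (T₂/T₁)⁴ = (1367/641.5)⁴ = (2.13094)⁴ = 20.6.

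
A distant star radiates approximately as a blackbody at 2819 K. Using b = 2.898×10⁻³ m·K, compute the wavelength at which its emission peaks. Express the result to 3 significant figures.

Wien's displacement law: λ_max = b/T = (2.898×10⁻³ m·K)/(2819 K) = 1.028×10⁻⁶ m.
That is 1.03×10³ nm, in the infrared range.

λ_max ≈ 1.03×10³ nm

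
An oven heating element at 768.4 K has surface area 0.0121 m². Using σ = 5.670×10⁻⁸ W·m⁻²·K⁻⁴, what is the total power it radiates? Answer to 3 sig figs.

P ≈ 239 W

Area A = 0.0121 m².
P = σAT⁴ = 5.670×10⁻⁸ × 0.0121 × (768.4)⁴ = 239 W.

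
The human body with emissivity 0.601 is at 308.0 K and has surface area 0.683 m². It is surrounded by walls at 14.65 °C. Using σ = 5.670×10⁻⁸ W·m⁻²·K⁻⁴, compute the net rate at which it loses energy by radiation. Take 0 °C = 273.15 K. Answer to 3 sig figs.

Surroundings: T = 14.65 °C + 273.15 = 287.80 K.
Area A = 0.683 m².
Net radiated power P_net = εσA(T⁴ − T₀⁴) = 0.601×5.670×10⁻⁸×0.683×(308.0⁴ − 287.80⁴).
T⁴ − T₀⁴ = 8.99918×10⁹ − 6.86062×10⁹ = 2.13856×10⁹ K⁴, so P_net = 49.8 W.

Net loss ≈ 49.8 W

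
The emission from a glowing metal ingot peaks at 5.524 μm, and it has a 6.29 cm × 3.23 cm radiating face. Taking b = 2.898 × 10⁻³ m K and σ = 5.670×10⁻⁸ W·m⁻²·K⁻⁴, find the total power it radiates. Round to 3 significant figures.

Wien's law: T = b/λ_max = 2.898×10⁻³/5.524×10⁻⁶ = 524.620 K.
Area A = 0.0629 × 0.0323 = 2.03167×10⁻³ m².
Then P = σAT⁴ = 5.670×10⁻⁸×2.03167×10⁻³×(524.620)⁴ = 8.73 W.

P ≈ 8.73 W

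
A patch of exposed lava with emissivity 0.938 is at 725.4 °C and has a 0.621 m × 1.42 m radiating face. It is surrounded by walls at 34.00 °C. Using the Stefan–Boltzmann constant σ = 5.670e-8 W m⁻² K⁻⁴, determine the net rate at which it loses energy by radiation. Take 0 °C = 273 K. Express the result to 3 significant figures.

T = 725.4 °C + 273 = 998.4 K.
Surroundings: T = 34.00 °C + 273 = 307.00 K.
Area A = 0.621 × 1.42 = 0.88182 m².
Net radiated power P_net = εσA(T⁴ − T₀⁴) = 0.938×5.670×10⁻⁸×0.88182×(998.4⁴ − 307.00⁴).
T⁴ − T₀⁴ = 9.93615×10¹¹ − 8.88287×10⁹ = 9.84732×10¹¹ K⁴, so P_net = 4.62×10⁴ W.

Net loss ≈ 4.62×10⁴ W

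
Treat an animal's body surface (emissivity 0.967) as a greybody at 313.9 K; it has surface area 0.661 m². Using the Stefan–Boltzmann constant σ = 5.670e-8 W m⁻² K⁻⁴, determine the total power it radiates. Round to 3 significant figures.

P ≈ 352 W

Area A = 0.661 m².
P = εσAT⁴ = 0.967 × 5.670×10⁻⁸ × 0.661 × (313.9)⁴ = 352 W.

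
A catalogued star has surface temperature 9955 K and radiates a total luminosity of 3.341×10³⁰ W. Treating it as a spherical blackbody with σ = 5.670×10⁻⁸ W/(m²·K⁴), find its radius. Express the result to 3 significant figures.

R ≈ 2.19×10¹⁰ m

L = 4πR²σT⁴ ⇒ R = √(L/(4πσT⁴)).
σT⁴ = 5.56863×10⁸ W/m², so R = √(3.341×10³⁰/(4π×5.56863×10⁸)) = 2.19×10¹⁰ m.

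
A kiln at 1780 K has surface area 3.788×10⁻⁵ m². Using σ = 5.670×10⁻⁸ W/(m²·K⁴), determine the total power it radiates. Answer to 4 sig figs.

P ≈ 21.56 W

Area A = 3.788×10⁻⁵ m².
P = σAT⁴ = 5.670×10⁻⁸ × 3.788×10⁻⁵ × (1780)⁴ = 21.56 W.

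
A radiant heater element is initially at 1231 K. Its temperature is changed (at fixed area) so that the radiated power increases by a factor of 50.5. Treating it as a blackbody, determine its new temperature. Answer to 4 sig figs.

T₂ ≈ 3282 K

P ∝ T⁴, so T₂/T₁ = (P₂/P₁)^(1/4) = (50.5)^(1/4) = 2.66577.
T₂ = 1231 × 2.66577 = 3282 K.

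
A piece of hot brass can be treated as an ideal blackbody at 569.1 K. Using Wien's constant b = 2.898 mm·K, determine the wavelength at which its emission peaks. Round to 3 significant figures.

λ_max ≈ 5.09 μm

Wien's displacement law: λ_max = b/T = (2.898×10⁻³ m·K)/(569.1 K) = 5.092×10⁻⁶ m.
That is 5.09 μm, in the infrared range.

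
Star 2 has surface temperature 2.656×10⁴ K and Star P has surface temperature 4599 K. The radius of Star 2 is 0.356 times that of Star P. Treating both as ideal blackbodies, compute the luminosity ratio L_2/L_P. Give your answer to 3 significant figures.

L_2/L_P ≈ 141

L ∝ R²T⁴, so L_2/L_P = (R_2/R_P)²(T_2/T_P)⁴ = (0.356)² × (2.656×10⁴/4599)⁴ = 0.126736 × 1112.39 = 141.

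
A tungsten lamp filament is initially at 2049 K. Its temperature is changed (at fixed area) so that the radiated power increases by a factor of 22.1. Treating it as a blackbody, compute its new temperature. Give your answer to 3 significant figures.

T₂ ≈ 4.44×10³ K

P ∝ T⁴, so T₂/T₁ = (P₂/P₁)^(1/4) = (22.1)^(1/4) = 2.16819.
T₂ = 2049 × 2.16819 = 4.44×10³ K.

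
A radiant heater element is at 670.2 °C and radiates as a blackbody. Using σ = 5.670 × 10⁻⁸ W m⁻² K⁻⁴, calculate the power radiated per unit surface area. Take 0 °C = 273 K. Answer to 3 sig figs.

I ≈ 4.49×10⁴ W/m²

T = 670.2 °C + 273 = 943.2 K.
Stefan–Boltzmann: I = σT⁴ = 5.670×10⁻⁸ × (943.2)⁴ = 4.49×10⁴ W/m².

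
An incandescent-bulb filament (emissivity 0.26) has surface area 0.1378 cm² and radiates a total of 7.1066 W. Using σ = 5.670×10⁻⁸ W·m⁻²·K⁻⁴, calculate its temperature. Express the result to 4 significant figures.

T ≈ 2432 K

Area A = 0.1378 cm² = 1.378×10⁻⁵ m².
P = εσAT⁴ ⇒ T = (P/(εσA))^(1/4) = (7.1066/(0.26×5.670×10⁻⁸×1.378×10⁻⁵))^(1/4) = 2432 K.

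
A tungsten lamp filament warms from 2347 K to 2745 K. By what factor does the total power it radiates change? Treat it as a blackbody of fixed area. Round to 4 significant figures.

P ∝ T⁴, so P₂/P₁ = (T₂/T₁)⁴ = (2745/2347)⁴ = (1.16958)⁴ = 1.871.

P₂/P₁ ≈ 1.871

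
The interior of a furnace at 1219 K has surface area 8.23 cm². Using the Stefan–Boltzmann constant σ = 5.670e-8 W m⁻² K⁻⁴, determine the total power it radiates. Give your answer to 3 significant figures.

P ≈ 103 W

Area A = 8.23 cm² = 8.23×10⁻⁴ m².
P = σAT⁴ = 5.670×10⁻⁸ × 8.23×10⁻⁴ × (1219)⁴ = 103 W.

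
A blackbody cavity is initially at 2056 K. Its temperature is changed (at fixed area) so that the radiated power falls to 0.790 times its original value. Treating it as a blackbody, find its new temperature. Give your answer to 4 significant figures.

P ∝ T⁴, so T₂/T₁ = (P₂/P₁)^(1/4) = (0.790)^(1/4) = 0.942772.
T₂ = 2056 × 0.942772 = 1938 K.

T₂ ≈ 1938 K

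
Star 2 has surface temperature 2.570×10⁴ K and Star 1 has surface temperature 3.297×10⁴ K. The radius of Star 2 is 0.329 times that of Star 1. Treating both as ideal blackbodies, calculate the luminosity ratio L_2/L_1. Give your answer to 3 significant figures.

L ∝ R²T⁴, so L_2/L_1 = (R_2/R_1)²(T_2/T_1)⁴ = (0.329)² × (2.570×10⁴/3.297×10⁴)⁴ = 0.108241 × 0.369196 = 0.0400.

L_2/L_1 ≈ 0.0400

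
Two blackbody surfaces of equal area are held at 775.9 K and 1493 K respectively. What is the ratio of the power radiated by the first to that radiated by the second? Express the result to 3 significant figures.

P₁/P₂ ≈ 0.0729

With equal areas, P₁/P₂ = (T₁/T₂)⁴ = (775.9/1493)⁴ = 0.0729.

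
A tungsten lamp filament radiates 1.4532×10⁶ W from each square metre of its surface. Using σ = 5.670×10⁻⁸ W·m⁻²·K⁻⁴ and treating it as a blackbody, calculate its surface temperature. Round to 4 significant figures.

I = σT⁴, so T = (I/σ)^(1/4) = (1.4532×10⁶/(5.670×10⁻⁸))^(1/4) = 2250 K.

T ≈ 2250 K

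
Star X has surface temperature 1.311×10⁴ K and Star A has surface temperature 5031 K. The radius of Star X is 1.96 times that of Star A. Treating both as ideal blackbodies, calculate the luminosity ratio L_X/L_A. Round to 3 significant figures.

L_X/L_A ≈ 177

L ∝ R²T⁴, so L_X/L_A = (R_X/R_A)²(T_X/T_A)⁴ = (1.96)² × (1.311×10⁴/5031)⁴ = 3.8416 × 46.1098 = 177.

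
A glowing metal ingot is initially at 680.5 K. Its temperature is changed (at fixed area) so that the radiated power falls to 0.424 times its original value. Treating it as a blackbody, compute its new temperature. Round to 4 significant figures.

T₂ ≈ 549.1 K

P ∝ T⁴, so T₂/T₁ = (P₂/P₁)^(1/4) = (0.424)^(1/4) = 0.806940.
T₂ = 680.5 × 0.806940 = 549.1 K.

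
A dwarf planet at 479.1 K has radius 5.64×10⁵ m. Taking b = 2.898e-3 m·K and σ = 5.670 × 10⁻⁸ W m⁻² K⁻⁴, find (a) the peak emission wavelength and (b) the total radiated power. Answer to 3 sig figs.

λ_max ≈ 6.05 μm; P ≈ 1.19×10¹⁶ W

(a) λ_max = b/T = 2.898×10⁻³/479.1 = 6.049×10⁻⁶ m = 6.05 μm.
Surface area A = 4πR² = 4π(5.64×10⁵ m)² = 3.99731×10¹² m².
(b) P = σAT⁴ = 5.670×10⁻⁸×3.99731×10¹²×(479.1)⁴ = 1.19×10¹⁶ W.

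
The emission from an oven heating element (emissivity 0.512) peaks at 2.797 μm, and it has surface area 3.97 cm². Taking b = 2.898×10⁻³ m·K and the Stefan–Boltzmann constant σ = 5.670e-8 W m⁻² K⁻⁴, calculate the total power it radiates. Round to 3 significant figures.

P ≈ 13.3 W

Wien's law: T = b/λ_max = 2.898×10⁻³/2.797×10⁻⁶ = 1036.11 K.
Area A = 3.97 cm² = 3.97×10⁻⁴ m².
Then P = εσAT⁴ = 0.512×5.670×10⁻⁸×3.97×10⁻⁴×(1036.11)⁴ = 13.3 W.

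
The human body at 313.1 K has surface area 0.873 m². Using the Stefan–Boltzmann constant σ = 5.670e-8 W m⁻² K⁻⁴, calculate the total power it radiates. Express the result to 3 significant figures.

Area A = 0.873 m².
P = σAT⁴ = 5.670×10⁻⁸ × 0.873 × (313.1)⁴ = 476 W.

P ≈ 476 W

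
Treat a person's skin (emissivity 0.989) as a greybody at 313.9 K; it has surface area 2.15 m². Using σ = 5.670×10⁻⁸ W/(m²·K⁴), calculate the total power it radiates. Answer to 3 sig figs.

Area A = 2.15 m².
P = εσAT⁴ = 0.989 × 5.670×10⁻⁸ × 2.15 × (313.9)⁴ = 1.17×10³ W.

P ≈ 1.17×10³ W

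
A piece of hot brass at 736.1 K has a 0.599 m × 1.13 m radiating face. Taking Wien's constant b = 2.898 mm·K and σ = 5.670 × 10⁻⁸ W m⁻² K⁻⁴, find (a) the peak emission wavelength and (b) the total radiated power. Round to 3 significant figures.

λ_max ≈ 3.94 μm; P ≈ 1.13×10⁴ W

(a) λ_max = b/T = 2.898×10⁻³/736.1 = 3.937×10⁻⁶ m = 3.94 μm.
Area A = 0.599 × 1.13 = 0.67687 m².
(b) P = σAT⁴ = 5.670×10⁻⁸×0.67687×(736.1)⁴ = 1.13×10⁴ W.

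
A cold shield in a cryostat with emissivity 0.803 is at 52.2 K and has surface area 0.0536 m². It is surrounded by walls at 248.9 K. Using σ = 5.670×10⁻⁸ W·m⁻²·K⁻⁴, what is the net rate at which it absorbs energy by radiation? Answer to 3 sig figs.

Net gain ≈ 9.35 W

Area A = 0.0536 m².
Net radiated power P_net = εσA(T⁴ − T₀⁴) = 0.803×5.670×10⁻⁸×0.0536×(52.2⁴ − 248.9⁴).
T⁴ − T₀⁴ = 7.42475×10⁶ − 3.83795×10⁹ = -3.83053×10⁹ K⁴, so P_net = -9.35 W — negative, meaning a net gain of 9.35 W.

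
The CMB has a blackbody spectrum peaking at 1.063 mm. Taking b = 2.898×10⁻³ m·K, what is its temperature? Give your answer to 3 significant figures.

T ≈ 2.73 K

Wien's law gives T = b/λ_max = (2.898×10⁻³ m·K)/(1.063×10⁻³ m) = 2.73 K.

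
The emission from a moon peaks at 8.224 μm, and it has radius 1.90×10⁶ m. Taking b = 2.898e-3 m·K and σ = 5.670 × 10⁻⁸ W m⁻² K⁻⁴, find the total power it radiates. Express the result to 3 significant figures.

Wien's law: T = b/λ_max = 2.898×10⁻³/8.224×10⁻⁶ = 352.383 K.
Surface area A = 4πR² = 4π(1.90×10⁶ m)² = 4.53646×10¹³ m².
Then P = σAT⁴ = 5.670×10⁻⁸×4.53646×10¹³×(352.383)⁴ = 3.97×10¹⁶ W.

P ≈ 3.97×10¹⁶ W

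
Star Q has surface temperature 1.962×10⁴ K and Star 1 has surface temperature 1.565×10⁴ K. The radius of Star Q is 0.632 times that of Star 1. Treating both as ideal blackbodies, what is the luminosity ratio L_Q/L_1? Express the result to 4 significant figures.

L ∝ R²T⁴, so L_Q/L_1 = (R_Q/R_1)²(T_Q/T_1)⁴ = (0.632)² × (1.962×10⁴/1.565×10⁴)⁴ = 0.399424 × 2.47024 = 0.9867.

L_Q/L_1 ≈ 0.9867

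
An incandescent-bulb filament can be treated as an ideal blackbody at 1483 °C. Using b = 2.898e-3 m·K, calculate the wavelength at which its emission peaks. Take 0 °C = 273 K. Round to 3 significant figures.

λ_max ≈ 1.65×10³ nm

T = 1483 °C + 273 = 1756 K.
Wien's displacement law: λ_max = b/T = (2.898×10⁻³ m·K)/(1756 K) = 1.650×10⁻⁶ m.
That is 1.65×10³ nm, in the infrared range.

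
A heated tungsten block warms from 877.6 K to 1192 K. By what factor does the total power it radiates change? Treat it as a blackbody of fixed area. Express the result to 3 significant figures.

P ∝ T⁴, so P₂/P₁ = (T₂/T₁)⁴ = (1192/877.6)⁴ = (1.35825)⁴ = 3.40.

P₂/P₁ ≈ 3.40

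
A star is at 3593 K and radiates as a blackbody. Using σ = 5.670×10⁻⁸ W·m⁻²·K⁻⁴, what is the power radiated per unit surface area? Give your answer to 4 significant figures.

I ≈ 9.450×10⁶ W/m²

Stefan–Boltzmann: I = σT⁴ = 5.670×10⁻⁸ × (3593)⁴ = 9.450×10⁶ W/m².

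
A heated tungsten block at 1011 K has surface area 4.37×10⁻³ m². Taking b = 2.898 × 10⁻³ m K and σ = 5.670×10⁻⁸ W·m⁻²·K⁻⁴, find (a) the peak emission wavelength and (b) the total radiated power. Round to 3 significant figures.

(a) λ_max = b/T = 2.898×10⁻³/1011 = 2.866×10⁻⁶ m = 2.87 μm.
Area A = 4.37×10⁻³ m².
(b) P = σAT⁴ = 5.670×10⁻⁸×4.37×10⁻³×(1011)⁴ = 259 W.

λ_max ≈ 2.87 μm; P ≈ 259 W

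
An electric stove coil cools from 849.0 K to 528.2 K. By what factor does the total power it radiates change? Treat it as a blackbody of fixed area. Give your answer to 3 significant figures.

P₂/P₁ ≈ 0.150

P ∝ T⁴, so P₂/P₁ = (T₂/T₁)⁴ = (528.2/849.0)⁴ = (0.622144)⁴ = 0.150.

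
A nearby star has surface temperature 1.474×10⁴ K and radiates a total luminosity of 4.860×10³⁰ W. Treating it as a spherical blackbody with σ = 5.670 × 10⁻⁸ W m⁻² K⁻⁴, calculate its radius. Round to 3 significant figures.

R ≈ 1.20×10¹⁰ m

L = 4πR²σT⁴ ⇒ R = √(L/(4πσT⁴)).
σT⁴ = 2.67654×10⁹ W/m², so R = √(4.860×10³⁰/(4π×2.67654×10⁹)) = 1.20×10¹⁰ m.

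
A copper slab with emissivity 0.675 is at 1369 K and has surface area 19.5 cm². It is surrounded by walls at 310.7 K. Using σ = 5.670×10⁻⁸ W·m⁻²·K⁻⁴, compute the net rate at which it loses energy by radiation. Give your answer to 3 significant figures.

Area A = 19.5 cm² = 1.95×10⁻³ m².
Net radiated power P_net = εσA(T⁴ − T₀⁴) = 0.675×5.670×10⁻⁸×1.95×10⁻³×(1369⁴ − 310.7⁴).
T⁴ − T₀⁴ = 3.51248×10¹² − 9.31891×10⁹ = 3.50316×10¹² K⁴, so P_net = 261 W.

Net loss ≈ 261 W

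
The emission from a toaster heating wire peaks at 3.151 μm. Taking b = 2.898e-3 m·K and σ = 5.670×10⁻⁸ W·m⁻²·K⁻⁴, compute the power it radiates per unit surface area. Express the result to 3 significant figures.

I ≈ 4.06×10⁴ W/m²

Wien's law: T = b/λ_max = 2.898×10⁻³/3.151×10⁻⁶ = 919.708 K.
Then I = σT⁴ = 5.670×10⁻⁸×(919.708)⁴ = 4.06×10⁴ W/m².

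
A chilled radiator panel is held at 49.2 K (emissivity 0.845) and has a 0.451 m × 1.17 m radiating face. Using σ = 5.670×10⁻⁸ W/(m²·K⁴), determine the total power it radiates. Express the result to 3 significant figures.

Area A = 0.451 × 1.17 = 0.52767 m².
P = εσAT⁴ = 0.845 × 5.670×10⁻⁸ × 0.52767 × (49.2)⁴ = 0.148 W.

P ≈ 0.148 W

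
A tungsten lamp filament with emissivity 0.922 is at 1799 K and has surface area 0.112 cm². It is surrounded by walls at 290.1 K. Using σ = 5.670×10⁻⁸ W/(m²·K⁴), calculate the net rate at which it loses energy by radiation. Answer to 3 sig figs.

Area A = 0.112 cm² = 1.12×10⁻⁵ m².
Net radiated power P_net = εσA(T⁴ − T₀⁴) = 0.922×5.670×10⁻⁸×1.12×10⁻⁵×(1799⁴ − 290.1⁴).
T⁴ − T₀⁴ = 1.04743×10¹³ − 7.08257×10⁹ = 1.04672×10¹³ K⁴, so P_net = 6.13 W.

Net loss ≈ 6.13 W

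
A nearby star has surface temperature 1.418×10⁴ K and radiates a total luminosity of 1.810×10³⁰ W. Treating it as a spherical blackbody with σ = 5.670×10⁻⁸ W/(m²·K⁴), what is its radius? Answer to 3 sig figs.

L = 4πR²σT⁴ ⇒ R = √(L/(4πσT⁴)).
σT⁴ = 2.29239×10⁹ W/m², so R = √(1.810×10³⁰/(4π×2.29239×10⁹)) = 7.93×10⁹ m.

R ≈ 7.93×10⁹ m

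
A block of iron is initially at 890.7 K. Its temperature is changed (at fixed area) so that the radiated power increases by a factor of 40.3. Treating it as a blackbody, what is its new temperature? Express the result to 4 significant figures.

P ∝ T⁴, so T₂/T₁ = (P₂/P₁)^(1/4) = (40.3)^(1/4) = 2.51957.
T₂ = 890.7 × 2.51957 = 2244 K.

T₂ ≈ 2244 K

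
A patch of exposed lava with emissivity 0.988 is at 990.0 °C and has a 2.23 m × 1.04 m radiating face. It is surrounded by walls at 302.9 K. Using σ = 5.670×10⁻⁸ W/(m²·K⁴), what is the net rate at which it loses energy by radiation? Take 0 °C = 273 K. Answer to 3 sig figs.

Net loss ≈ 3.29×10⁵ W

T = 990.0 °C + 273 = 1263.0 K.
Area A = 2.23 × 1.04 = 2.3192 m².
Net radiated power P_net = εσA(T⁴ − T₀⁴) = 0.988×5.670×10⁻⁸×2.3192×(1263.0⁴ − 302.9⁴).
T⁴ − T₀⁴ = 2.54456×10¹² − 8.41777×10⁹ = 2.53614×10¹² K⁴, so P_net = 3.29×10⁵ W.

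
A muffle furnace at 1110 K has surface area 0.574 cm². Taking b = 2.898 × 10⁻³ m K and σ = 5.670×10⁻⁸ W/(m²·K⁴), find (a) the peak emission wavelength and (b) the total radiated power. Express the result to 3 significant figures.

λ_max ≈ 2.61 μm; P ≈ 4.94 W

(a) λ_max = b/T = 2.898×10⁻³/1110 = 2.611×10⁻⁶ m = 2.61 μm.
Area A = 0.574 cm² = 5.74×10⁻⁵ m².
(b) P = σAT⁴ = 5.670×10⁻⁸×5.74×10⁻⁵×(1110)⁴ = 4.94 W.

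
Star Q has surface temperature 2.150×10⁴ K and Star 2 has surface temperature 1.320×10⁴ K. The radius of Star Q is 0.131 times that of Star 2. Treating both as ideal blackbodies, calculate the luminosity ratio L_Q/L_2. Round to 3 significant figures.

L_Q/L_2 ≈ 0.121

L ∝ R²T⁴, so L_Q/L_2 = (R_Q/R_2)²(T_Q/T_2)⁴ = (0.131)² × (2.150×10⁴/1.320×10⁴)⁴ = 0.017161 × 7.03814 = 0.121.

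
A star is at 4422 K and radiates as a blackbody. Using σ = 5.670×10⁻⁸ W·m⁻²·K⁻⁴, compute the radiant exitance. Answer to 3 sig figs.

I ≈ 2.17×10⁷ W/m²

Stefan–Boltzmann: I = σT⁴ = 5.670×10⁻⁸ × (4422)⁴ = 2.17×10⁷ W/m².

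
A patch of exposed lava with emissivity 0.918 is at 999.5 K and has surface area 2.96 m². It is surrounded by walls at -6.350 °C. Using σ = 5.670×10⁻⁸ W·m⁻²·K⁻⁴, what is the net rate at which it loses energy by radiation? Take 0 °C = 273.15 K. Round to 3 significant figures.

Net loss ≈ 1.53×10⁵ W

Surroundings: T = -6.350 °C + 273.15 = 266.800 K.
Area A = 2.96 m².
Net radiated power P_net = εσA(T⁴ − T₀⁴) = 0.918×5.670×10⁻⁸×2.96×(999.5⁴ − 266.800⁴).
T⁴ − T₀⁴ = 9.98001×10¹¹ − 5.06691×10⁹ = 9.92934×10¹¹ K⁴, so P_net = 1.53×10⁵ W.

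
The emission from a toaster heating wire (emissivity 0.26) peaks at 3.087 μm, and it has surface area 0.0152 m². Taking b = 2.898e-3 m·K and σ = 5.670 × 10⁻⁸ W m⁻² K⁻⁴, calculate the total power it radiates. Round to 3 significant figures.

P ≈ 174 W

Wien's law: T = b/λ_max = 2.898×10⁻³/3.087×10⁻⁶ = 938.776 K.
Area A = 0.0152 m².
Then P = εσAT⁴ = 0.26×5.670×10⁻⁸×0.0152×(938.776)⁴ = 174 W.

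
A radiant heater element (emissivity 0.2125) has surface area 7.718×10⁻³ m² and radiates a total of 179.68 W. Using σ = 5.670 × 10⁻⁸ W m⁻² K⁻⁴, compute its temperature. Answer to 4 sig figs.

T ≈ 1179 K

Area A = 7.718×10⁻³ m².
P = εσAT⁴ ⇒ T = (P/(εσA))^(1/4) = (179.68/(0.2125×5.670×10⁻⁸×7.718×10⁻³))^(1/4) = 1179 K.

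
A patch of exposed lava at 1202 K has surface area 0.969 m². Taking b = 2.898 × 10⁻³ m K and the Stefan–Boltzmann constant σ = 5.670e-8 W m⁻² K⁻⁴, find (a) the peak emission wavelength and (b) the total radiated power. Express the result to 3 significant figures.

(a) λ_max = b/T = 2.898×10⁻³/1202 = 2.411×10⁻⁶ m = 2.41×10³ nm.
Area A = 0.969 m².
(b) P = σAT⁴ = 5.670×10⁻⁸×0.969×(1202)⁴ = 1.15×10⁵ W.

λ_max ≈ 2.41×10³ nm; P ≈ 1.15×10⁵ W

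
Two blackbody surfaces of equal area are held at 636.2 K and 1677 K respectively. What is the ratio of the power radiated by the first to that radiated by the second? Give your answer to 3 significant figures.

P₁/P₂ ≈ 0.0207

With equal areas, P₁/P₂ = (T₁/T₂)⁴ = (636.2/1677)⁴ = 0.0207.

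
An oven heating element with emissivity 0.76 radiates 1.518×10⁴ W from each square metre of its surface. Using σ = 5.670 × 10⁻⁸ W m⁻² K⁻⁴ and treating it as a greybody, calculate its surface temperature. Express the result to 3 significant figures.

T ≈ 770 K

I = εσT⁴, so T = (I/εσ)^(1/4) = (1.518×10⁴/(0.76×5.670×10⁻⁸))^(1/4) = 770 K.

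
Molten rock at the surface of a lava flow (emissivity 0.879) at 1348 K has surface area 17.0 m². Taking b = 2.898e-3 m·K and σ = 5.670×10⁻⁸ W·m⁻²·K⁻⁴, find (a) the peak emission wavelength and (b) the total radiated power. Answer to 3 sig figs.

λ_max ≈ 2.15×10³ nm; P ≈ 2.80×10⁶ W

(a) λ_max = b/T = 2.898×10⁻³/1348 = 2.150×10⁻⁶ m = 2.15×10³ nm.
Area A = 17.0 m².
(b) P = εσAT⁴ = 0.879×5.670×10⁻⁸×17.0×(1348)⁴ = 2.80×10⁶ W.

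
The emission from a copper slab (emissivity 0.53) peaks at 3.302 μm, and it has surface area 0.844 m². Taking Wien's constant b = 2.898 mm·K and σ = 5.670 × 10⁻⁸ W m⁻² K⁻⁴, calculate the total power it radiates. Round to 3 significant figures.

Wien's law: T = b/λ_max = 2.898×10⁻³/3.302×10⁻⁶ = 877.650 K.
Area A = 0.844 m².
Then P = εσAT⁴ = 0.53×5.670×10⁻⁸×0.844×(877.650)⁴ = 1.50×10⁴ W.

P ≈ 1.50×10⁴ W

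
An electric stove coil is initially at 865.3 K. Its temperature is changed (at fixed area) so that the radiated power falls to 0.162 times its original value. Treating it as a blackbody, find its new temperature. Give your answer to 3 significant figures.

T₂ ≈ 549 K

P ∝ T⁴, so T₂/T₁ = (P₂/P₁)^(1/4) = (0.162)^(1/4) = 0.634423.
T₂ = 865.3 × 0.634423 = 549 K.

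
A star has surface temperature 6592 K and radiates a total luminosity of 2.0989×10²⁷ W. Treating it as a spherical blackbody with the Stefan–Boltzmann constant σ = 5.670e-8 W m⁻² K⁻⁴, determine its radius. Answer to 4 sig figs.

L = 4πR²σT⁴ ⇒ R = √(L/(4πσT⁴)).
σT⁴ = 1.07066×10⁸ W/m², so R = √(2.0989×10²⁷/(4π×1.07066×10⁸)) = 1.249×10⁹ m.

R ≈ 1.249×10⁹ m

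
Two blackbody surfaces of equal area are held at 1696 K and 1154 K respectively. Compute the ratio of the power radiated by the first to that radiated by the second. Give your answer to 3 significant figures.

P₁/P₂ ≈ 4.67

With equal areas, P₁/P₂ = (T₁/T₂)⁴ = (1696/1154)⁴ = 4.67.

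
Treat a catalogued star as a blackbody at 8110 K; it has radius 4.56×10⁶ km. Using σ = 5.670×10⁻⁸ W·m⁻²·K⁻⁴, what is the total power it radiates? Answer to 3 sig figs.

P ≈ 6.41×10²⁸ W

Surface area A = 4πR² = 4π(4.56×10⁹ m)² = 2.61300×10²⁰ m².
P = σAT⁴ = 5.670×10⁻⁸ × 2.61300×10²⁰ × (8110)⁴ = 6.41×10²⁸ W.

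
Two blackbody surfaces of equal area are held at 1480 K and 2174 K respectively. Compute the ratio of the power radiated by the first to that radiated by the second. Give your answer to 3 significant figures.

With equal areas, P₁/P₂ = (T₁/T₂)⁴ = (1480/2174)⁴ = 0.215.

P₁/P₂ ≈ 0.215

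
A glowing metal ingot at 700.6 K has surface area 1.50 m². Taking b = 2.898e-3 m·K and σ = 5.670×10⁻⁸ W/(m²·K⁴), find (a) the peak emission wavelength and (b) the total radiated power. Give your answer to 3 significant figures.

(a) λ_max = b/T = 2.898×10⁻³/700.6 = 4.136×10⁻⁶ m = 4.14 μm.
Area A = 1.50 m².
(b) P = σAT⁴ = 5.670×10⁻⁸×1.50×(700.6)⁴ = 2.05×10⁴ W.

λ_max ≈ 4.14 μm; P ≈ 2.05×10⁴ W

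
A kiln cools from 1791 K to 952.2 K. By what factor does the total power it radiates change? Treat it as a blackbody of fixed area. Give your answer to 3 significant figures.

P ∝ T⁴, so P₂/P₁ = (T₂/T₁)⁴ = (952.2/1791)⁴ = (0.531658)⁴ = 0.0799.

P₂/P₁ ≈ 0.0799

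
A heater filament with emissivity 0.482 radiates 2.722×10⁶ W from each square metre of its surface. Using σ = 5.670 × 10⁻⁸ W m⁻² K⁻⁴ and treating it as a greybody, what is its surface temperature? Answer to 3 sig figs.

I = εσT⁴, so T = (I/εσ)^(1/4) = (2.722×10⁶/(0.482×5.670×10⁻⁸))^(1/4) = 3.16×10³ K.

T ≈ 3.16×10³ K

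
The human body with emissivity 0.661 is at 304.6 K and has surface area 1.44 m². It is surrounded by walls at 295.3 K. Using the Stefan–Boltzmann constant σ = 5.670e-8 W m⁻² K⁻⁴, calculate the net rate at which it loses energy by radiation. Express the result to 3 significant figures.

Area A = 1.44 m².
Net radiated power P_net = εσA(T⁴ − T₀⁴) = 0.661×5.670×10⁻⁸×1.44×(304.6⁴ − 295.3⁴).
T⁴ − T₀⁴ = 8.60834×10⁹ − 7.60420×10⁹ = 1.00414×10⁹ K⁴, so P_net = 54.2 W.

Net loss ≈ 54.2 W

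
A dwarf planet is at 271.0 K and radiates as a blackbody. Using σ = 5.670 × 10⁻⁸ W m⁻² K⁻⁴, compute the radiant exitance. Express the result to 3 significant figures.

I ≈ 306 W/m²

Stefan–Boltzmann: I = σT⁴ = 5.670×10⁻⁸ × (271.0)⁴ = 306 W/m².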